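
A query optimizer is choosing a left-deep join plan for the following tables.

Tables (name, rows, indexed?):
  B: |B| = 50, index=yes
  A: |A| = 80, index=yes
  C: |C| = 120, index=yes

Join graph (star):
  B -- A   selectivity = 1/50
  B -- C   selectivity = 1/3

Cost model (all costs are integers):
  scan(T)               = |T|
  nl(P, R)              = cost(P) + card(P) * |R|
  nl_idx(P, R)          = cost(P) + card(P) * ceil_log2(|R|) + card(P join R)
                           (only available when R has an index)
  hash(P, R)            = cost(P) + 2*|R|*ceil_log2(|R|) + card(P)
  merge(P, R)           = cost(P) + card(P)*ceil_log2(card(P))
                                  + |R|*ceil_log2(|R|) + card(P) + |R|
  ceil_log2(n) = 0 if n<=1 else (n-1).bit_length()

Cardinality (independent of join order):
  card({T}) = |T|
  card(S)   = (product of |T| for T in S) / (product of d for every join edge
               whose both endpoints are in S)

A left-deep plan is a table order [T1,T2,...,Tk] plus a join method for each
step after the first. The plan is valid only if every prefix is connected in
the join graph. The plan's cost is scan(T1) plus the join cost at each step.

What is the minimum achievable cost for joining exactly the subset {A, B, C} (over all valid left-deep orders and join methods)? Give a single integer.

2080

Selinger DP over subsets of {A,B,C}:
  {B}: scan cost=50, card=50
  {A}: scan cost=80, card=80
  {C}: scan cost=120, card=120
  {AB}: card=80; try (A,nl_idx)→480, (B,nl_idx)→640, (B,hash)→760, (A,merge)→1040, (B,merge)→1070, (A,hash)→1220 …(+2); best=480 via (A,nl_idx)
  {BC}: card=2000; try (B,hash)→840, (C,merge)→1360, (B,merge)→1430, (C,hash)→1780, (C,nl_idx)→2400, (B,nl_idx)→2840 …(+2); best=840 via (B,hash)
  {ABC}: card=3200; try (C,merge)→2080, (C,hash)→2240, (A,hash)→3960, (C,nl_idx)→4240, (C,nl)→10080, (A,nl_idx)→18040 …(+2); best=2080 via (C,merge)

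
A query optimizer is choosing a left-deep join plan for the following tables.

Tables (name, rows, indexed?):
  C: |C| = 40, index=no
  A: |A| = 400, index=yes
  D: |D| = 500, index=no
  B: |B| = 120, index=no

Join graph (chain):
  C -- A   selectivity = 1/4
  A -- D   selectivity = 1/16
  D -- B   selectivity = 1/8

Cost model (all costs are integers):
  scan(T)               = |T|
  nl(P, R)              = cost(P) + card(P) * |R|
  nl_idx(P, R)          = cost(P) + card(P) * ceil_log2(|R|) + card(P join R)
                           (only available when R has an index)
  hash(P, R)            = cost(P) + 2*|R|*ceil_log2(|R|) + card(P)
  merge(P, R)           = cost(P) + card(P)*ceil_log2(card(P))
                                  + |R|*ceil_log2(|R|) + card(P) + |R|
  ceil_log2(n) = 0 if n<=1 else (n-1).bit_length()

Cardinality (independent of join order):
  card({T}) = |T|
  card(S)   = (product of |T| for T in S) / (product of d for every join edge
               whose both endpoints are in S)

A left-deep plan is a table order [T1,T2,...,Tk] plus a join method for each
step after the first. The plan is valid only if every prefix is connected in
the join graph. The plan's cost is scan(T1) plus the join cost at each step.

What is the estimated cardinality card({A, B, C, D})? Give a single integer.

Tables in S: A(400), B(120), C(40), D(500)
Edges inside S: C-A(d=4), A-D(d=16), D-B(d=8)
numerator = 400 * 120 * 40 * 500 = 960000000
denominator = 4 * 16 * 8 = 512
card(S) = 960000000 / 512 = 1875000

1875000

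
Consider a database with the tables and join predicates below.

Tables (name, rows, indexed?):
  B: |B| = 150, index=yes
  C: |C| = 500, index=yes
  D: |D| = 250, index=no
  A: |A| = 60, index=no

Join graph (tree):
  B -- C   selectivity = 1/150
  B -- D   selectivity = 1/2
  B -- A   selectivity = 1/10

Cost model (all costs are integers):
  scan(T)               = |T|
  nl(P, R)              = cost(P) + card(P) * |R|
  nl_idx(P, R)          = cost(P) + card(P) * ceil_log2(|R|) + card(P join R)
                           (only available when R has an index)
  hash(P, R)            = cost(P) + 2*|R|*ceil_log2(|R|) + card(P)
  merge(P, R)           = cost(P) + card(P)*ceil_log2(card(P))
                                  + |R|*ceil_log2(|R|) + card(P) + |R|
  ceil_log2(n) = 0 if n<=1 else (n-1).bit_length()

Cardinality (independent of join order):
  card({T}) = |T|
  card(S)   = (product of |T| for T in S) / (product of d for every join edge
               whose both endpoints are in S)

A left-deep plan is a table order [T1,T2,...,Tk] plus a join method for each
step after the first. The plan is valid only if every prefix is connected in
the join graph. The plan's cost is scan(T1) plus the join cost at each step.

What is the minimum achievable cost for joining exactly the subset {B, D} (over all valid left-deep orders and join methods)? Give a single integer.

Selinger DP over subsets of {B,D}:
  {B}: scan cost=150, card=150
  {D}: scan cost=250, card=250
  {BD}: card=18750; try (B,hash)→2900, (D,merge)→3750, (B,merge)→3850, (D,hash)→4300, (B,nl_idx)→21000, (D,nl)→37650 …(+1); best=2900 via (B,hash)

2900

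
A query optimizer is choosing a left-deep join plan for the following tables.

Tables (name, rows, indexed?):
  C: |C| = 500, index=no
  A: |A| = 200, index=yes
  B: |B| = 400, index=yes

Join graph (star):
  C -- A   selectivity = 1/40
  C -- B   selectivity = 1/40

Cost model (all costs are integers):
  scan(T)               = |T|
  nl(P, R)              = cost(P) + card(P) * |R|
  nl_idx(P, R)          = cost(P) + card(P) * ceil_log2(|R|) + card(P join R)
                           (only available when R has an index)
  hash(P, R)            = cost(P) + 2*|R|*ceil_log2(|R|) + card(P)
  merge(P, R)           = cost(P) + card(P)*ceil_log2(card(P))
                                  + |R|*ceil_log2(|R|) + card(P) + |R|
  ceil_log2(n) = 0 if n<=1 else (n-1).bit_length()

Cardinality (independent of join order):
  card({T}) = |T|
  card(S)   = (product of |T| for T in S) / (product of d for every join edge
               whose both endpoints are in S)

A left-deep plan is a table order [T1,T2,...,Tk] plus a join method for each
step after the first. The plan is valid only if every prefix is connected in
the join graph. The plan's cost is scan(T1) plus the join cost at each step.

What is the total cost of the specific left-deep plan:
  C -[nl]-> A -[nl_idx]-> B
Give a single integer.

148000

step 1: scan C: cost=500, card=500
step 2: join A via nl
    card(P join A) = 500*200/(40) = 2500
    cost = 500 + 500*200 = 100500
step 3: join B via nl_idx
    card(P join B) = 2500*400/(40) = 25000
    cost = 100500 + 2500*9 + 25000 = 148000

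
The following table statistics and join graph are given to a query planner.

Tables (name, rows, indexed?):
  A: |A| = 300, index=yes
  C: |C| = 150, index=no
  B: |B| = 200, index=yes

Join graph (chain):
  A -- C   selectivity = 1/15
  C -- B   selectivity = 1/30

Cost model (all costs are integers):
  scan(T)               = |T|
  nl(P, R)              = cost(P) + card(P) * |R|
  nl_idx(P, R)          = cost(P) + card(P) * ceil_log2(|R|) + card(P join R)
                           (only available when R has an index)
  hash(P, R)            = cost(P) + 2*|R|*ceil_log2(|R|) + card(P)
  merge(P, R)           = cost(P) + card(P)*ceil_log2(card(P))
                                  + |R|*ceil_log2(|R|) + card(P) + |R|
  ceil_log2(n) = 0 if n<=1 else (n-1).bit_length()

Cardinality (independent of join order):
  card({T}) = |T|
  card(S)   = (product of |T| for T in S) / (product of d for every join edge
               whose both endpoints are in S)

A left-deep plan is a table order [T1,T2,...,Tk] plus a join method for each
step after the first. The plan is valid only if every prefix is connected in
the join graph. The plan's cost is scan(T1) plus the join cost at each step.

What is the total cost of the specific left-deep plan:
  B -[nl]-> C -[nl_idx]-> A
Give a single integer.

59200

step 1: scan B: cost=200, card=200
step 2: join C via nl
    card(P join C) = 200*150/(30) = 1000
    cost = 200 + 200*150 = 30200
step 3: join A via nl_idx
    card(P join A) = 1000*300/(15) = 20000
    cost = 30200 + 1000*9 + 20000 = 59200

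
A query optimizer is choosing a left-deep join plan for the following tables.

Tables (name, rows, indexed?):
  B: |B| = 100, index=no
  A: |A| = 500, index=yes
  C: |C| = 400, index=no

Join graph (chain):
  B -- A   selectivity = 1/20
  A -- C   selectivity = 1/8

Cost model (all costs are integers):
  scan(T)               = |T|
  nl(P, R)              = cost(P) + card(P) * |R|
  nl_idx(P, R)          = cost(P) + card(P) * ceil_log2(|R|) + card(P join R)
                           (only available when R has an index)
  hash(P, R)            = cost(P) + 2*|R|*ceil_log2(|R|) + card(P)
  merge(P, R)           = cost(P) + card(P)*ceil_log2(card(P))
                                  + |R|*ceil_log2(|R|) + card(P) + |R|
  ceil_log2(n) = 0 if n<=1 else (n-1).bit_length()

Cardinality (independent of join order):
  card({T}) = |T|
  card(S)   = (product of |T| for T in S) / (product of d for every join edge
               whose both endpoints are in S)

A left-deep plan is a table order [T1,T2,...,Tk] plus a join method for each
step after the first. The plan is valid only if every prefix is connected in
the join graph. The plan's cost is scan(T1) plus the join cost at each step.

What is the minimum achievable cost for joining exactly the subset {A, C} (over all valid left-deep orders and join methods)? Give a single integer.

Selinger DP over subsets of {A,C}:
  {A}: scan cost=500, card=500
  {C}: scan cost=400, card=400
  {AC}: card=25000; try (C,hash)→8200, (A,merge)→9400, (C,merge)→9500, (A,hash)→9800, (A,nl_idx)→29000, (A,nl)→200400 …(+1); best=8200 via (C,hash)

8200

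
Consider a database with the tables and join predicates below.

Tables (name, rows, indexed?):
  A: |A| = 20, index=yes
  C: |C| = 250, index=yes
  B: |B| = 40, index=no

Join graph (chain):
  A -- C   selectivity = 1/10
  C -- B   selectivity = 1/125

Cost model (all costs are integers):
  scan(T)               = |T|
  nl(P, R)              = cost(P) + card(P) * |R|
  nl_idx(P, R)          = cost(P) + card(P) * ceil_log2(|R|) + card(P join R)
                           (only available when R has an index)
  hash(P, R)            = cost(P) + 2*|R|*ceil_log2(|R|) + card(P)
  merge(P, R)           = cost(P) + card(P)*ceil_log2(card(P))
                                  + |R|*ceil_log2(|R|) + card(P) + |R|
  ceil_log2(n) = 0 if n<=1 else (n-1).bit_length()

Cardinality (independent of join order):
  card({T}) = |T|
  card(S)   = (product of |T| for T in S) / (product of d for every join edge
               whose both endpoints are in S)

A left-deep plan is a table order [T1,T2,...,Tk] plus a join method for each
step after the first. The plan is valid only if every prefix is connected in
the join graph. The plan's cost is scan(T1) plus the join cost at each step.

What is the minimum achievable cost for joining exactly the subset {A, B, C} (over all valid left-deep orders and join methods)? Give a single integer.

720

Selinger DP over subsets of {A,B,C}:
  {A}: scan cost=20, card=20
  {C}: scan cost=250, card=250
  {B}: scan cost=40, card=40
  {AC}: card=500; try (C,nl_idx)→680, (A,hash)→700, (A,nl_idx)→2000, (C,merge)→2390, (A,merge)→2620, (C,hash)→4040 …(+2); best=680 via (C,nl_idx)
  {BC}: card=80; try (C,nl_idx)→440, (B,hash)→980, (C,merge)→2570, (B,merge)→2780, (C,hash)→4080, (C,nl)→10040 …(+1); best=440 via (C,nl_idx)
  {ABC}: card=160; try (A,hash)→720, (A,nl_idx)→1000, (A,merge)→1200, (B,hash)→1660, (A,nl)→2040, (B,merge)→5960 …(+1); best=720 via (A,hash)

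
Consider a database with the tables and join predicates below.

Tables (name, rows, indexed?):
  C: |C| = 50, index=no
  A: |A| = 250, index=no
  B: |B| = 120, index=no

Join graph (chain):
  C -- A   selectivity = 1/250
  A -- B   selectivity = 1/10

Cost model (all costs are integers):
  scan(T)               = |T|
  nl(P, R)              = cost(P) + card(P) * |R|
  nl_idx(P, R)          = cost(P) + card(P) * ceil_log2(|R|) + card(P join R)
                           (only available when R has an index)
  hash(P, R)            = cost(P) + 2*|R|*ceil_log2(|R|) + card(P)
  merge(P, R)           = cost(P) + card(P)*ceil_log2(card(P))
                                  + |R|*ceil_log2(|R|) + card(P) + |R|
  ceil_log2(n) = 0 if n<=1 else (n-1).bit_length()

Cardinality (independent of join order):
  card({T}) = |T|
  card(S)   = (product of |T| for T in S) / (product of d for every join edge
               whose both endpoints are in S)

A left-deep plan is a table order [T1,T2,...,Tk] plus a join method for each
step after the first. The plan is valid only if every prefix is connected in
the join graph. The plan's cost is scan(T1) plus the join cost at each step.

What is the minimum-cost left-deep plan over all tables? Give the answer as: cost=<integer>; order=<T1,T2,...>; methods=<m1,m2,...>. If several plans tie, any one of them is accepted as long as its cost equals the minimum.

Selinger DP (subsets sized 1..n):
  {C}: scan cost=50, card=50
  {A}: scan cost=250, card=250
  {B}: scan cost=120, card=120
  {AC}: card=50; try (C,hash)→1100, (A,merge)→2650, (C,merge)→2850, (A,hash)→4100, (A,nl)→12550, (C,nl)→12750; best=1100 via (C,hash)
  {AB}: card=3000; try (B,hash)→2180, (A,merge)→3330, (B,merge)→3460, (A,hash)→4240, (A,nl)→30120, (B,nl)→30250; best=2180 via (B,hash)
  {ABC}: card=600; try (B,merge)→2410, (B,hash)→2830, (C,hash)→5780, (B,nl)→7100, (C,merge)→41530, (C,nl)→152180; best=2410 via (B,merge)

cost=2410; order=A,C,B; methods=hash,merge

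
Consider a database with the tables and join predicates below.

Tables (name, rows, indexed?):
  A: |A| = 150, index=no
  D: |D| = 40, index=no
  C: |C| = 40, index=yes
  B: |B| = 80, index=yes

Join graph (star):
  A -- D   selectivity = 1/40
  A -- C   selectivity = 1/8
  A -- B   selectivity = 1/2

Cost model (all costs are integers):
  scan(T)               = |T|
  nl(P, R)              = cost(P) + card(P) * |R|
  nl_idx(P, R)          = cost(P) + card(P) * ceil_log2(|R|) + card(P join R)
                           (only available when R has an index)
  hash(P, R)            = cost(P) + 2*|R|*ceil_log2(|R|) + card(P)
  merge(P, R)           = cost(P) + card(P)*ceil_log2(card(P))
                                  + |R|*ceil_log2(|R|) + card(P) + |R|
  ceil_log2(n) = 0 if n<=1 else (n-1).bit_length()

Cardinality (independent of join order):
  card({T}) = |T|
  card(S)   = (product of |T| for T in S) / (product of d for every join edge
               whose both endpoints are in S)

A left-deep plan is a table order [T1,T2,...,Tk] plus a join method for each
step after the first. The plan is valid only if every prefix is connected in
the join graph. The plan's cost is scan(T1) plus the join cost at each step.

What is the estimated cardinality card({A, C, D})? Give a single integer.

750

Tables in S: A(150), C(40), D(40)
Edges inside S: A-D(d=40), A-C(d=8)
numerator = 150 * 40 * 40 = 240000
denominator = 40 * 8 = 320
card(S) = 240000 / 320 = 750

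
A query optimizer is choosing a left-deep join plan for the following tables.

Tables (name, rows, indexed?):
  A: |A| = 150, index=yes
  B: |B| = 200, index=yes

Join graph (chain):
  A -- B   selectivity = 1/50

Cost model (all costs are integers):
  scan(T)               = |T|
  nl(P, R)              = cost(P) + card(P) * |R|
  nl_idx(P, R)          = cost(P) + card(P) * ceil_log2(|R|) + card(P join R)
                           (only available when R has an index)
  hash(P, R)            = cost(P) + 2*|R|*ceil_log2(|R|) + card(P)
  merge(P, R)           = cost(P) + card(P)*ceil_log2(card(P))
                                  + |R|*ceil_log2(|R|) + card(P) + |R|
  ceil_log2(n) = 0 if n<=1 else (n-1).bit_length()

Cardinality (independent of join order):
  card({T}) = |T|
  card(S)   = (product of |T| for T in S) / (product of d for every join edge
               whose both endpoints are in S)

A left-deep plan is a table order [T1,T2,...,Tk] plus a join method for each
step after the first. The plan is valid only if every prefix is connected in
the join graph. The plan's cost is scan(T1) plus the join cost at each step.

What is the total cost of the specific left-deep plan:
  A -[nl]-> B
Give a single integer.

30150

step 1: scan A: cost=150, card=150
step 2: join B via nl
    card(P join B) = 150*200/(50) = 600
    cost = 150 + 150*200 = 30150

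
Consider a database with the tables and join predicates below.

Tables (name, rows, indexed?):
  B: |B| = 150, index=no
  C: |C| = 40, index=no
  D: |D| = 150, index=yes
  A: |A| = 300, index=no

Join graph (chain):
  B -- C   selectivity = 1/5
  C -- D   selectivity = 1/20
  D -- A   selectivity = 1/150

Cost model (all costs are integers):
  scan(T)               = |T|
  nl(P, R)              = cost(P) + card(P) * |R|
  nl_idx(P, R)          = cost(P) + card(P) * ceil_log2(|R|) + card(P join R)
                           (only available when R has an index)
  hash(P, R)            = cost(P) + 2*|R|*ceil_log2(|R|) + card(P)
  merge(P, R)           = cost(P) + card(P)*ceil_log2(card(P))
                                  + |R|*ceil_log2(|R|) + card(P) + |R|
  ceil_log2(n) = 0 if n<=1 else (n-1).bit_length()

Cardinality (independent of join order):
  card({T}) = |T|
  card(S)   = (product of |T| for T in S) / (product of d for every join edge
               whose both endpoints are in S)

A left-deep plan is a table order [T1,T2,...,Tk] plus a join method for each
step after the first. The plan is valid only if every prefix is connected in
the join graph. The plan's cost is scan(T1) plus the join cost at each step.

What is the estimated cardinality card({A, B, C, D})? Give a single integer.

Tables in S: A(300), B(150), C(40), D(150)
Edges inside S: B-C(d=5), C-D(d=20), D-A(d=150)
numerator = 300 * 150 * 40 * 150 = 270000000
denominator = 5 * 20 * 150 = 15000
card(S) = 270000000 / 15000 = 18000

18000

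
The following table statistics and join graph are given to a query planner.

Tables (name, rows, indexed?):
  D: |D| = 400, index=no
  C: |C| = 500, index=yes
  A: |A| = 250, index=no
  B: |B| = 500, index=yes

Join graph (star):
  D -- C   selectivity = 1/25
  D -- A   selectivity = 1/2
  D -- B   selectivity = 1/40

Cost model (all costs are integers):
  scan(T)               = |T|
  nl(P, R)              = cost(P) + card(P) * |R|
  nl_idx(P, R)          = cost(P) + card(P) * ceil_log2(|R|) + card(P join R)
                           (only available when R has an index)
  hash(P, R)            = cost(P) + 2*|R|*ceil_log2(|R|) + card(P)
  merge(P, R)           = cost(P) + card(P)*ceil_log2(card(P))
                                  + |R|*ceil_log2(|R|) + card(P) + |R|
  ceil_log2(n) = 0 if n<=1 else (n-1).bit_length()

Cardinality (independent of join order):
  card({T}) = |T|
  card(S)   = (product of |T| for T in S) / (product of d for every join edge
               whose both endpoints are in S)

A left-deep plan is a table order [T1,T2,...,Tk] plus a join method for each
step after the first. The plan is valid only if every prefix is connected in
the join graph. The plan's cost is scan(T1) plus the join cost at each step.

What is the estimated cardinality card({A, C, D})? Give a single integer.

Tables in S: A(250), C(500), D(400)
Edges inside S: D-C(d=25), D-A(d=2)
numerator = 250 * 500 * 400 = 50000000
denominator = 25 * 2 = 50
card(S) = 50000000 / 50 = 1000000

1000000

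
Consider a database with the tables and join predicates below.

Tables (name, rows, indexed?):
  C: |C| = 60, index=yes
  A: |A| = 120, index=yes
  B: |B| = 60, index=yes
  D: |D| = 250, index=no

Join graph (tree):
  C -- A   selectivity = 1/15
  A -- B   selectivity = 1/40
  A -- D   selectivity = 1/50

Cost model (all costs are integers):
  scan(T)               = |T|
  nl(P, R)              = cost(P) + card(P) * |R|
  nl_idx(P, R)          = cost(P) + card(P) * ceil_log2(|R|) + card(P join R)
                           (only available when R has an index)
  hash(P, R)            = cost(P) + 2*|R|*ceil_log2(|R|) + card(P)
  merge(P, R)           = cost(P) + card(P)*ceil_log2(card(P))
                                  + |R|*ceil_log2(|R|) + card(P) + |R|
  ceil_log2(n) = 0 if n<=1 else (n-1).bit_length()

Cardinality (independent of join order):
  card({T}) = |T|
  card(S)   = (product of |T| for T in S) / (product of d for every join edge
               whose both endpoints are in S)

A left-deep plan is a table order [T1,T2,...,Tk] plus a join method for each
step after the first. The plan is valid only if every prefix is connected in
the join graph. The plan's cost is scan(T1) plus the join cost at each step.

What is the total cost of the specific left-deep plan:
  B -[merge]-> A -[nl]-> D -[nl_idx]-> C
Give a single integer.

55440

step 1: scan B: cost=60, card=60
step 2: join A via merge
    card(P join A) = 60*120/(40) = 180
    cost = 60 + 60*6 + 120*7 + 60 + 120 = 1440
step 3: join D via nl
    card(P join D) = 180*250/(50) = 900
    cost = 1440 + 180*250 = 46440
step 4: join C via nl_idx
    card(P join C) = 900*60/(15) = 3600
    cost = 46440 + 900*6 + 3600 = 55440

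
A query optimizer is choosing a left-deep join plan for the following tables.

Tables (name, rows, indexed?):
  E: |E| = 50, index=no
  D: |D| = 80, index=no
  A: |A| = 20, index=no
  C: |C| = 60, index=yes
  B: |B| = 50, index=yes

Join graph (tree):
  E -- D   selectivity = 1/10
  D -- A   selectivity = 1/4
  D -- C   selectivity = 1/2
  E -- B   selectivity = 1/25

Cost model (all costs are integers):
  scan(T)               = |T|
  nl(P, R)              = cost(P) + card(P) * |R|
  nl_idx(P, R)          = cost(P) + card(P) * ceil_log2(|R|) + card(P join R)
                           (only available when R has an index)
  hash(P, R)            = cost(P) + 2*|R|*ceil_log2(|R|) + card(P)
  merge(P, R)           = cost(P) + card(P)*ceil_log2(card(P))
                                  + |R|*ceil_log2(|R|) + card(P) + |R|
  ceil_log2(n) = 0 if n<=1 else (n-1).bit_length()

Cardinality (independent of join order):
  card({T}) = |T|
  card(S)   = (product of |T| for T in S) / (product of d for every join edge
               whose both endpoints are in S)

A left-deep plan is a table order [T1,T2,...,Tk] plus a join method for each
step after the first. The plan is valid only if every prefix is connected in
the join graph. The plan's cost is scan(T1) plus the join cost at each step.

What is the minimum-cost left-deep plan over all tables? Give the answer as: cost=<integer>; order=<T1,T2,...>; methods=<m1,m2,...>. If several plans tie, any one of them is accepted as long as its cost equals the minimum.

cost=7390; order=E,B,D,A,C; methods=nl_idx,hash,hash,hash

Selinger DP (subsets sized 1..n):
  {E}: scan cost=50, card=50
  {D}: scan cost=80, card=80
  {A}: scan cost=20, card=20
  {C}: scan cost=60, card=60
  {B}: scan cost=50, card=50
  {DE}: card=400; try (E,hash)→760, (D,merge)→1040, (E,merge)→1070, (D,hash)→1220, (D,nl)→4050, (E,nl)→4080; best=760 via (E,hash)
  {BE}: card=100; try (B,nl_idx)→450, (E,hash)→700, (B,hash)→700, (E,merge)→750, (B,merge)→750, (E,nl)→2550 …(+1); best=450 via (B,nl_idx)
  {AD}: card=400; try (A,hash)→360, (D,merge)→780, (A,merge)→840, (D,hash)→1160, (D,nl)→1620, (A,nl)→1680; best=360 via (A,hash)
  {CD}: card=2400; try (C,hash)→880, (D,merge)→1120, (C,merge)→1140, (D,hash)→1240, (C,nl_idx)→2960, (D,nl)→4860 …(+1); best=880 via (C,hash)
  {ADE}: card=2000; try (E,hash)→1360, (A,hash)→1360, (E,merge)→4710, (A,merge)→4880, (A,nl)→8760, (E,nl)→20360; best=1360 via (E,hash)
  {CDE}: card=12000; try (C,hash)→1880, (E,hash)→3880, (C,merge)→5180, (C,nl_idx)→15160, (C,nl)→24760, (E,merge)→32430 …(+1); best=1880 via (C,hash)
  {BDE}: card=800; try (D,hash)→1670, (B,hash)→1760, (D,merge)→1890, (B,nl_idx)→3960, (B,merge)→5110, (D,nl)→8450 …(+1); best=1670 via (D,hash)
  {ACD}: card=12000; try (C,hash)→1480, (A,hash)→3480, (C,merge)→4780, (C,nl_idx)→14760, (C,nl)→24360, (A,merge)→32200 …(+1); best=1480 via (C,hash)
  {ACDE}: card=60000; try (C,hash)→4080, (E,hash)→14080, (A,hash)→14080, (C,merge)→25780, (C,nl_idx)→73360, (C,nl)→121360 …(+4); best=4080 via (C,hash)
  {ABDE}: card=4000; try (A,hash)→2670, (B,hash)→3960, (A,merge)→10590, (B,nl_idx)→17360, (A,nl)→17670, (B,merge)→25710 …(+1); best=2670 via (A,hash)
  {BCDE}: card=24000; try (C,hash)→3190, (C,merge)→10890, (B,hash)→14480, (C,nl_idx)→30470, (C,nl)→49670, (B,nl_idx)→97880 …(+2); best=3190 via (C,hash)
  {ABCDE}: card=120000; try (C,hash)→7390, (A,hash)→27390, (C,merge)→55090, (B,hash)→64680, (C,nl_idx)→146670, (C,nl)→242670 …(+5); best=7390 via (C,hash)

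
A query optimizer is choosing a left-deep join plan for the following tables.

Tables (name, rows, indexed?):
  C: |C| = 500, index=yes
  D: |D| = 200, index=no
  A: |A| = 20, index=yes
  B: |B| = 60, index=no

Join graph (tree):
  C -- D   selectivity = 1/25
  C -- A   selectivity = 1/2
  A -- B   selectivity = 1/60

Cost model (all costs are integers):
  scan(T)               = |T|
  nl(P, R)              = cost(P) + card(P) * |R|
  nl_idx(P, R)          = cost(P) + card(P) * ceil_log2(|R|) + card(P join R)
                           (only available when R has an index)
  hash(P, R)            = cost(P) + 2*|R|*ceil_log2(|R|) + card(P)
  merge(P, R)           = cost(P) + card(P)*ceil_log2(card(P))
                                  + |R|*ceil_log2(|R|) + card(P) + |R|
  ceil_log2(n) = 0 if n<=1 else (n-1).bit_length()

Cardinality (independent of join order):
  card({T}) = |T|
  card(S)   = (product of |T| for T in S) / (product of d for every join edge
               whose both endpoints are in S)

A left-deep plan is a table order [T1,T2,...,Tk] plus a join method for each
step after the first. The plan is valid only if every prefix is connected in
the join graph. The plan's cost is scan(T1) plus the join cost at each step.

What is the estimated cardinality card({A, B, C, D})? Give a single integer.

Tables in S: A(20), B(60), C(500), D(200)
Edges inside S: C-D(d=25), C-A(d=2), A-B(d=60)
numerator = 20 * 60 * 500 * 200 = 120000000
denominator = 25 * 2 * 60 = 3000
card(S) = 120000000 / 3000 = 40000

40000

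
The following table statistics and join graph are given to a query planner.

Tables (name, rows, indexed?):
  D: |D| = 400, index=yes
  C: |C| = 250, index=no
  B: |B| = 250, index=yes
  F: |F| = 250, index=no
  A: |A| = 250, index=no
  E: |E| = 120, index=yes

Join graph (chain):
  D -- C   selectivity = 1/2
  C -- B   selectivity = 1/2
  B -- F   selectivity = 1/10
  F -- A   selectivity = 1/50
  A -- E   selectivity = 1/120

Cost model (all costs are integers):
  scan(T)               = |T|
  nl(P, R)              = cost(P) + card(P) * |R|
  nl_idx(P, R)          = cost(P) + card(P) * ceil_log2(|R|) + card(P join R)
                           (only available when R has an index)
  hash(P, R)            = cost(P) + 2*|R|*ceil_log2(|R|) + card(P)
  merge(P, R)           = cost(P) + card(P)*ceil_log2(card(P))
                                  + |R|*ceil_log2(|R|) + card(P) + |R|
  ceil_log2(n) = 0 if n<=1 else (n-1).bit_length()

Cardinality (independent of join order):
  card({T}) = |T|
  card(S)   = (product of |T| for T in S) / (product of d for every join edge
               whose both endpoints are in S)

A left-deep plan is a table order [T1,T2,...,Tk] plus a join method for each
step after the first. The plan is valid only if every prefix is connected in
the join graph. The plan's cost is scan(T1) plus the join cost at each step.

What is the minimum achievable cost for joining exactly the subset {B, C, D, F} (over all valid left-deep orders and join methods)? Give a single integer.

Selinger DP over subsets of {B,C,D,F}:
  {D}: scan cost=400, card=400
  {C}: scan cost=250, card=250
  {B}: scan cost=250, card=250
  {F}: scan cost=250, card=250
  {CD}: card=50000; try (C,hash)→4800, (D,merge)→6500, (C,merge)→6650, (D,hash)→7700, (D,nl_idx)→52500, (D,nl)→100250 …(+1); best=4800 via (C,hash)
  {BC}: card=31250; try (C,hash)→4500, (B,hash)→4500, (C,merge)→4750, (B,merge)→4750, (B,nl_idx)→33500, (C,nl)→62750 …(+1); best=4500 via (C,hash)
  {BF}: card=6250; try (F,hash)→4500, (B,hash)→4500, (F,merge)→4750, (B,merge)→4750, (B,nl_idx)→8500, (F,nl)→62750 …(+1); best=4500 via (F,hash)
  {BCD}: card=6250000; try (D,hash)→42950, (B,hash)→58800, (D,merge)→508500, (B,merge)→857050, (D,nl_idx)→6535750, (B,nl_idx)→6654800 …(+2); best=42950 via (D,hash)
  {BCF}: card=781250; try (C,hash)→14750, (F,hash)→39750, (C,merge)→94250, (F,merge)→506750, (C,nl)→1567000, (F,nl)→7817000; best=14750 via (C,hash)
  {BCDF}: card=156250000; try (D,hash)→803200, (F,hash)→6296950, (D,merge)→16425000, (F,merge)→150045200, (D,nl_idx)→163296000, (D,nl)→312514750 …(+1); best=803200 via (D,hash)

803200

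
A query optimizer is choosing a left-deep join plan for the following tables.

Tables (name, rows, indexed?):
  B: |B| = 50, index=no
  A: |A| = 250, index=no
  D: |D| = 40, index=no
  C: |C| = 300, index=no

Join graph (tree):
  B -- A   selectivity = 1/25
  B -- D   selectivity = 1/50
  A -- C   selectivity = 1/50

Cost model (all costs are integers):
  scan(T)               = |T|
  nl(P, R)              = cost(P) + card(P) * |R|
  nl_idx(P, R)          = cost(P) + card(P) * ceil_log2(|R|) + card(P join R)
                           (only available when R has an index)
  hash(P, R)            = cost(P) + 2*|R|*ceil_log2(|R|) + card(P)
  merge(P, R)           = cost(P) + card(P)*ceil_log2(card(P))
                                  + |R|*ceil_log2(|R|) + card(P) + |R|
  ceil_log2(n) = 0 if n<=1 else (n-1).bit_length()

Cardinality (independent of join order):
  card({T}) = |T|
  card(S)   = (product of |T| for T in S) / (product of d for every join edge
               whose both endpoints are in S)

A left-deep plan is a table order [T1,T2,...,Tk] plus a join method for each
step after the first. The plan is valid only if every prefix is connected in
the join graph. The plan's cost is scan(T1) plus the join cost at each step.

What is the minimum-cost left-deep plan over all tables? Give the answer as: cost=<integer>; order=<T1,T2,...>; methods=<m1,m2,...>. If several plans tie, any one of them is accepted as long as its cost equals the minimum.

Selinger DP (subsets sized 1..n):
  {B}: scan cost=50, card=50
  {A}: scan cost=250, card=250
  {D}: scan cost=40, card=40
  {C}: scan cost=300, card=300
  {AB}: card=500; try (B,hash)→1100, (A,merge)→2650, (B,merge)→2850, (A,hash)→4100, (A,nl)→12550, (B,nl)→12750; best=1100 via (B,hash)
  {BD}: card=40; try (D,hash)→580, (B,merge)→670, (D,merge)→680, (B,hash)→680, (B,nl)→2040, (D,nl)→2050; best=580 via (D,hash)
  {AC}: card=1500; try (A,hash)→4600, (C,merge)→5500, (A,merge)→5550, (C,hash)→5900, (C,nl)→75250, (A,nl)→75300; best=4600 via (A,hash)
  {ABD}: card=400; try (D,hash)→2080, (A,merge)→3110, (A,hash)→4620, (D,merge)→6380, (A,nl)→10580, (D,nl)→21100; best=2080 via (D,hash)
  {ABC}: card=3000; try (B,hash)→6700, (C,hash)→7000, (C,merge)→9100, (B,merge)→22950, (B,nl)→79600, (C,nl)→151100; best=6700 via (B,hash)
  {ABCD}: card=2400; try (C,hash)→7880, (C,merge)→9080, (D,hash)→10180, (D,merge)→45980, (C,nl)→122080, (D,nl)→126700; best=7880 via (C,hash)

cost=7880; order=A,B,D,C; methods=hash,hash,hash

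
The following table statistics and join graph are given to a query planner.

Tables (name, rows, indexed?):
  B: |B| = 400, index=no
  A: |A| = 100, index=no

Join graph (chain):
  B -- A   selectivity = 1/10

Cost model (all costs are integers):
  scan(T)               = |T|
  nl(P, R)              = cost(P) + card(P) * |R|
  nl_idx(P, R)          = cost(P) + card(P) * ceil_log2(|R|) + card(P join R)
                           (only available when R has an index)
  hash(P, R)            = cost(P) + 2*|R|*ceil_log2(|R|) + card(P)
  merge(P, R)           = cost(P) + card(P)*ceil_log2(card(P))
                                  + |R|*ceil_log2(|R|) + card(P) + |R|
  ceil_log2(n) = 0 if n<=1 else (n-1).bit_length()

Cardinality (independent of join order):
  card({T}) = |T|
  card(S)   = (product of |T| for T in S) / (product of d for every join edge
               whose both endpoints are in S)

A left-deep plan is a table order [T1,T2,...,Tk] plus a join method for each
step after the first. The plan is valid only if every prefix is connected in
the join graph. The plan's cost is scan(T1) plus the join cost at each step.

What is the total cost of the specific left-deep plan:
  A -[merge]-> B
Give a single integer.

step 1: scan A: cost=100, card=100
step 2: join B via merge
    card(P join B) = 100*400/(10) = 4000
    cost = 100 + 100*7 + 400*9 + 100 + 400 = 4900

4900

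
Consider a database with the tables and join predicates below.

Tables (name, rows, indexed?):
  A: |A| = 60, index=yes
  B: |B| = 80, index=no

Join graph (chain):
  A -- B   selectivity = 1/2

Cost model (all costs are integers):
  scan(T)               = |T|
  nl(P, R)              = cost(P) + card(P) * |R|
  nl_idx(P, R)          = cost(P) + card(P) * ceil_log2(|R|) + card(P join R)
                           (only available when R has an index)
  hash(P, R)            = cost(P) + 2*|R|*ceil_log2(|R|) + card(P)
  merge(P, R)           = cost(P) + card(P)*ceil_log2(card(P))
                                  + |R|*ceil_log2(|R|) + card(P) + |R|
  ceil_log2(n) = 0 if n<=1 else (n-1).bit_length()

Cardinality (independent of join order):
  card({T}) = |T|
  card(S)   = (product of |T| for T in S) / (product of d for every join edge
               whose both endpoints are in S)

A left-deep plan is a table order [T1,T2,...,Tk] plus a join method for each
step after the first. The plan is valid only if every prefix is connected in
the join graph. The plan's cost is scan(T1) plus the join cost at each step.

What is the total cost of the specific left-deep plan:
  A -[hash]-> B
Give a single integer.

step 1: scan A: cost=60, card=60
step 2: join B via hash
    card(P join B) = 60*80/(2) = 2400
    cost = 60 + 2*80*7 + 60 = 1240

1240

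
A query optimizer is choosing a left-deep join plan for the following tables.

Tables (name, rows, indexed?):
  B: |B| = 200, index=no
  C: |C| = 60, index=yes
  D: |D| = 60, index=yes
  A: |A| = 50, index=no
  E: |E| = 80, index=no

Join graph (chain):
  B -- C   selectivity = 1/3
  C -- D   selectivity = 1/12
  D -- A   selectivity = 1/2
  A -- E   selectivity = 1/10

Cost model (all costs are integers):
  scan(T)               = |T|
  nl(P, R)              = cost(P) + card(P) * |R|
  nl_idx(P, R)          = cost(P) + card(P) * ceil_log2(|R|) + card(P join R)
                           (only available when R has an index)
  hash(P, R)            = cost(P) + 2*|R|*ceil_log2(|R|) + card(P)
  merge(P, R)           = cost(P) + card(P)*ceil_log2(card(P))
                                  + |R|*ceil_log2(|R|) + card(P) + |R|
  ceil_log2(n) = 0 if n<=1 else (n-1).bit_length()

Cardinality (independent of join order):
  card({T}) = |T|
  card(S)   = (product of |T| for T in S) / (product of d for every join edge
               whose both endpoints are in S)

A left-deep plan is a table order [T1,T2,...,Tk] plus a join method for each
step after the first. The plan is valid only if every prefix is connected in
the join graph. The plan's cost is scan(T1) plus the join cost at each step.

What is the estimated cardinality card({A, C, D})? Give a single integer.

Tables in S: A(50), C(60), D(60)
Edges inside S: C-D(d=12), D-A(d=2)
numerator = 50 * 60 * 60 = 180000
denominator = 12 * 2 = 24
card(S) = 180000 / 24 = 7500

7500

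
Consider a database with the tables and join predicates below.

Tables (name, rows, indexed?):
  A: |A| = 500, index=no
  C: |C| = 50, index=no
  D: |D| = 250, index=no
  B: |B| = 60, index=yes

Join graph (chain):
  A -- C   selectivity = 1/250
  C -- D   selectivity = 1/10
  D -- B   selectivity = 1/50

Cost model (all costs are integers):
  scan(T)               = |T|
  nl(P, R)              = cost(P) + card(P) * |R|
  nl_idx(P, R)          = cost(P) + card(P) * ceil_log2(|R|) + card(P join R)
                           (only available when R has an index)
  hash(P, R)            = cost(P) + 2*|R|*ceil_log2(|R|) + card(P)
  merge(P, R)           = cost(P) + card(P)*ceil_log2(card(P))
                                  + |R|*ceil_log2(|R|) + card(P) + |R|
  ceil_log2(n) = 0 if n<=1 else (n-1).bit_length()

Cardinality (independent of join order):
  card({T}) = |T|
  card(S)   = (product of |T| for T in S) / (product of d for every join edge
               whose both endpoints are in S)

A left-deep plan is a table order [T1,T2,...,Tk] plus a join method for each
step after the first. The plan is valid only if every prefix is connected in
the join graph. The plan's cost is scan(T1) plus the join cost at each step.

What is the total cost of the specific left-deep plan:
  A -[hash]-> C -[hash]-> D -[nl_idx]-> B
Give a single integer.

23700

step 1: scan A: cost=500, card=500
step 2: join C via hash
    card(P join C) = 500*50/(250) = 100
    cost = 500 + 2*50*6 + 500 = 1600
step 3: join D via hash
    card(P join D) = 100*250/(10) = 2500
    cost = 1600 + 2*250*8 + 100 = 5700
step 4: join B via nl_idx
    card(P join B) = 2500*60/(50) = 3000
    cost = 5700 + 2500*6 + 3000 = 23700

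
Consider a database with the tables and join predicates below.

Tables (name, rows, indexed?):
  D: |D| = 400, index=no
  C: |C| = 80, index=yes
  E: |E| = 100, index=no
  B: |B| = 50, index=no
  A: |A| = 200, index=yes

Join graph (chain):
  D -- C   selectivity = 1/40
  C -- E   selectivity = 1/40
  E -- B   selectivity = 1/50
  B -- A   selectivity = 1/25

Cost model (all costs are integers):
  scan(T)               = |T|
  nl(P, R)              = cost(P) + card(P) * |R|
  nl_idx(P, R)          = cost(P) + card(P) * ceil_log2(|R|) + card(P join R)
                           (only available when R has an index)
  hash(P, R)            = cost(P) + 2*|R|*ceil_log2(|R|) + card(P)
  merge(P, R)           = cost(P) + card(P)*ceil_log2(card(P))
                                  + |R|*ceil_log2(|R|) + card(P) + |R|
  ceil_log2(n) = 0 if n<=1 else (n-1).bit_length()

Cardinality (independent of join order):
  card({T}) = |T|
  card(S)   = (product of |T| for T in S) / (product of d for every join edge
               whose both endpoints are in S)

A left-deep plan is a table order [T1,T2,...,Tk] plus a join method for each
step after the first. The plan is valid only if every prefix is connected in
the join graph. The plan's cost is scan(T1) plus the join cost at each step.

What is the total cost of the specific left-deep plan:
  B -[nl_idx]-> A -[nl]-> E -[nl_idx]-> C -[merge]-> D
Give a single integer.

71250

step 1: scan B: cost=50, card=50
step 2: join A via nl_idx
    card(P join A) = 50*200/(25) = 400
    cost = 50 + 50*8 + 400 = 850
step 3: join E via nl
    card(P join E) = 400*100/(50) = 800
    cost = 850 + 400*100 = 40850
step 4: join C via nl_idx
    card(P join C) = 800*80/(40) = 1600
    cost = 40850 + 800*7 + 1600 = 48050
step 5: join D via merge
    card(P join D) = 1600*400/(40) = 16000
    cost = 48050 + 1600*11 + 400*9 + 1600 + 400 = 71250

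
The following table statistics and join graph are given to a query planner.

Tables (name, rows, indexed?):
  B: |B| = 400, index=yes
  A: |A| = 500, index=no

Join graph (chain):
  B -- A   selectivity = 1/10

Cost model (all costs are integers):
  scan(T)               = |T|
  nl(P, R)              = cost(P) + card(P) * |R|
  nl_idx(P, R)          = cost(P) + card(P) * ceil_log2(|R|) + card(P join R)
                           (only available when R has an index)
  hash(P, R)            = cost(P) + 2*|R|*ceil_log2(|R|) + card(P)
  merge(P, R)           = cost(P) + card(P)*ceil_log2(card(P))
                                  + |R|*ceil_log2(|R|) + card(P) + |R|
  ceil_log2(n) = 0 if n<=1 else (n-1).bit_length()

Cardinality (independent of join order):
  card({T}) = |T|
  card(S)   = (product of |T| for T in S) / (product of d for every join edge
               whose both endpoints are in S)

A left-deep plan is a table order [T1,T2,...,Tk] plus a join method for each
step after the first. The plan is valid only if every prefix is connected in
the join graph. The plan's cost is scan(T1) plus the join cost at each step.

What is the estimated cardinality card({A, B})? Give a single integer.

20000

Tables in S: A(500), B(400)
Edges inside S: B-A(d=10)
numerator = 500 * 400 = 200000
denominator = 10 = 10
card(S) = 200000 / 10 = 20000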